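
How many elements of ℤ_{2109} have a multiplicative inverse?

Prime factorization: 2109 = 3 * 19 * 37.
φ(3) = 3 − 1 = 2.
φ(19) = 19 − 1 = 18.
φ(37) = 37 − 1 = 36.
φ(2109) = 2 × 18 × 36 = 1296.

1296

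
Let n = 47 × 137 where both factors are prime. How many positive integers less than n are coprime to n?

6256

For distinct primes, φ(pq) = (p−1)(q−1) = 46 × 136 = 6256.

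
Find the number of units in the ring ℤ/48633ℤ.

28224

First factor: 48633 = 3 * 13 * 29 * 43.
φ(48633) = 48633 · (1 − 1/3) · (1 − 1/13) · (1 − 1/29) · (1 − 1/43)
       = 48633 · 28224/48633 = 28224.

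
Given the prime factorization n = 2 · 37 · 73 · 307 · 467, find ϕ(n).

369608832

φ(2) = 2 − 1 = 1.
φ(37) = 37 − 1 = 36.
φ(73) = 73 − 1 = 72.
φ(307) = 307 − 1 = 306.
φ(467) = 467 − 1 = 466.
Since φ is multiplicative, φ(774479338) = 1 · 36 · 72 · 306 · 466 = 369608832.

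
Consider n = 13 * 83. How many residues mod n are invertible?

φ(13) = 13 − 1 = 12.
φ(83) = 83 − 1 = 82.
Since φ is multiplicative, φ(1079) = 12 · 82 = 984.

984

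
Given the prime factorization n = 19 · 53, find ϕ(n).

φ(19) = 19 − 1 = 18.
φ(53) = 53 − 1 = 52.
Since φ is multiplicative, φ(1007) = 18 · 52 = 936.

936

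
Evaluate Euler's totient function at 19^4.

123462

φ(19^4) = 19^3·(19−1) = 6859·18 = 123462.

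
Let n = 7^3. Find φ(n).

294

φ(343) = 343 · (1 − 1/7)
       = 343 · 6/7 = 294.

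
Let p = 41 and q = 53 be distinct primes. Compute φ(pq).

2080

φ(pq) = (p−1)(q−1) = 40 · 52 = 2080.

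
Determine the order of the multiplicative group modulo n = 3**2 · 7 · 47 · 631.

φ(3^2) = 3^1·(3−1) = 3·2 = 6.
φ(7) = 7 − 1 = 6.
φ(47) = 47 − 1 = 46.
φ(631) = 631 − 1 = 630.
Multiply: 6 · 6 · 46 · 630 = 1043280.

1043280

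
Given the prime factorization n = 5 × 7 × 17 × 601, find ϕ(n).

230400

φ(357595) = 357595 · (1 − 1/5) · (1 − 1/7) · (1 − 1/17) · (1 − 1/601)
       = 357595 · 230400/357595 = 230400.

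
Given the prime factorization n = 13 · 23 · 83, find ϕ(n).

21648

φ(24817) = 24817 · (1 − 1/13) · (1 − 1/23) · (1 − 1/83)
       = 24817 · 21648/24817 = 21648.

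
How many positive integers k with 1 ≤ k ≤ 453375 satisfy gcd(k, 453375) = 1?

216000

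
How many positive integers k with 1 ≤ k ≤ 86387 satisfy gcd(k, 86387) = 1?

70560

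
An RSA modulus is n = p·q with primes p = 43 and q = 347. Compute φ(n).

14532

φ(n) = (p − 1)(q − 1) = (43−1)(347−1) = 42·346 = 14532.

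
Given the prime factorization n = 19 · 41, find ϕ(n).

φ(779) = 779 · (1 − 1/19) · (1 − 1/41)
       = 779 · 720/779 = 720.

720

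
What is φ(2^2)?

φ(2^2) = 2^1·(2−1) = 2·1 = 2.

2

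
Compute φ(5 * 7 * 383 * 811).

φ(5) = 5 − 1 = 4.
φ(7) = 7 − 1 = 6.
φ(383) = 383 − 1 = 382.
φ(811) = 811 − 1 = 810.
Since φ is multiplicative, φ(10871455) = 4 · 6 · 382 · 810 = 7426080.

7426080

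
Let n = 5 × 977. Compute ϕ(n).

3904

φ(4885) = 4885 · (1 − 1/5) · (1 − 1/977)
       = 4885 · 3904/4885 = 3904.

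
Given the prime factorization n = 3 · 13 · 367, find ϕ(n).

φ(3) = 3 − 1 = 2.
φ(13) = 13 − 1 = 12.
φ(367) = 367 − 1 = 366.
Since φ is multiplicative, φ(14313) = 2 · 12 · 366 = 8784.

8784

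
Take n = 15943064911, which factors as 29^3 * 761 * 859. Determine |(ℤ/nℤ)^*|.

φ(15943064911) = 15943064911 · (1 − 1/29) · (1 − 1/761) · (1 − 1/859)
       = 15943064911 · 18258240/18957271 = 15355179840.

15355179840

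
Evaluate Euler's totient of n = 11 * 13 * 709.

φ(101387) = 101387 · (1 − 1/11) · (1 − 1/13) · (1 − 1/709)
       = 101387 · 84960/101387 = 84960.

84960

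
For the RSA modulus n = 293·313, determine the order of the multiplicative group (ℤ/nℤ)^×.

91104

For distinct primes, φ(pq) = (p−1)(q−1) = 292 × 312 = 91104.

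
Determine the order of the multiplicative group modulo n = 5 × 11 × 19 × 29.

φ(5) = 5 − 1 = 4.
φ(11) = 11 − 1 = 10.
φ(19) = 19 − 1 = 18.
φ(29) = 29 − 1 = 28.
Since φ is multiplicative, φ(30305) = 4 · 10 · 18 · 28 = 20160.

20160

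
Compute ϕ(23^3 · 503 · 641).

3739056640

φ(3922920641) = 3922920641 · (1 − 1/23) · (1 − 1/503) · (1 − 1/641)
       = 3922920641 · 7068160/7415729 = 3739056640.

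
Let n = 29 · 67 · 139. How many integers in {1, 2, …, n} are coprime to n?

255024

φ(29) = 29 − 1 = 28.
φ(67) = 67 − 1 = 66.
φ(139) = 139 − 1 = 138.
φ(270077) = 28 × 66 × 138 = 255024.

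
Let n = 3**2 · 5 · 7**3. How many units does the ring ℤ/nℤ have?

φ(15435) = 15435 · (1 − 1/3) · (1 − 1/5) · (1 − 1/7)
       = 15435 · 48/105 = 7056.

7056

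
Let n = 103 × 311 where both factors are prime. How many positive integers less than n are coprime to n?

31620

φ(pq) = (p−1)(q−1) = 102 · 310 = 31620.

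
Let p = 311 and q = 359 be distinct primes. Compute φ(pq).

φ(pq) = (p−1)(q−1) = 310 · 358 = 110980.

110980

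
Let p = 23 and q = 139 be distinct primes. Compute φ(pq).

3036

φ(23) = 23 − 1 = 22.
φ(139) = 139 − 1 = 138.
Multiply: 22 · 138 = 3036.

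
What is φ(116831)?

First factor: 116831 = 11 · 13 · 19 · 43.
φ(116831) = 116831 · (1 − 1/11) · (1 − 1/13) · (1 − 1/19) · (1 − 1/43)
       = 116831 · 90720/116831 = 90720.

90720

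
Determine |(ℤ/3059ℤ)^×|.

First factor: 3059 = 7 * 19 * 23.
φ(3059) = 3059 · (1 − 1/7) · (1 − 1/19) · (1 − 1/23)
       = 3059 · 2376/3059 = 2376.

2376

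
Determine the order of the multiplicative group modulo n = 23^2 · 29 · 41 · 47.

φ(29562107) = 29562107 · (1 − 1/23) · (1 − 1/29) · (1 − 1/41) · (1 − 1/47)
       = 29562107 · 1133440/1285309 = 26069120.

26069120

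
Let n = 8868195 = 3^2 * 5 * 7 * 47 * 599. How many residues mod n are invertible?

3961152

φ(8868195) = 8868195 · (1 − 1/3) · (1 − 1/5) · (1 − 1/7) · (1 − 1/47) · (1 − 1/599)
       = 8868195 · 1320384/2956065 = 3961152.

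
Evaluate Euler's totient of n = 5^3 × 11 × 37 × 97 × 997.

3442176000

φ(5^3) = 5^2·(5−1) = 25·4 = 100.
φ(11) = 11 − 1 = 10.
φ(37) = 37 − 1 = 36.
φ(97) = 97 − 1 = 96.
φ(997) = 997 − 1 = 996.
Multiply: 100 · 10 · 36 · 96 · 996 = 3442176000.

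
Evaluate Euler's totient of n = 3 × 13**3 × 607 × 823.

φ(3) = 3 − 1 = 2.
φ(13^3) = 13^3 − 13^2 = 2197 − 169 = 2028.
φ(607) = 607 − 1 = 606.
φ(823) = 823 − 1 = 822.
φ(3292606551) = 2 × 2028 × 606 × 822 = 2020423392.

2020423392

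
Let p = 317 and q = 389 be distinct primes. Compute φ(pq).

122608

φ(pq) = (p−1)(q−1) = 316 · 388 = 122608.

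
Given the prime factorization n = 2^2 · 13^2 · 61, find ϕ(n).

18720

φ(41236) = 41236 · (1 − 1/2) · (1 − 1/13) · (1 − 1/61)
       = 41236 · 720/1586 = 18720.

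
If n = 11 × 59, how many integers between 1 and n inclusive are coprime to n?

580

φ(649) = 649 · (1 − 1/11) · (1 − 1/59)
       = 649 · 580/649 = 580.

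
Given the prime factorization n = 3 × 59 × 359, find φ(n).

41528

φ(63543) = 63543 · (1 − 1/3) · (1 − 1/59) · (1 − 1/359)
       = 63543 · 41528/63543 = 41528.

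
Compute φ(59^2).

φ(59^2) = 59^1·(59−1) = 59·58 = 3422.

3422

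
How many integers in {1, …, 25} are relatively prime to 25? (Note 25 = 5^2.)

φ(5^2) = 5^1·(5−1) = 5·4 = 20.

20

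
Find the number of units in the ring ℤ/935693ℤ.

784080

935693 = 11^3 × 19 × 37.
φ(935693) = 935693 · (1 − 1/11) · (1 − 1/19) · (1 − 1/37)
       = 935693 · 6480/7733 = 784080.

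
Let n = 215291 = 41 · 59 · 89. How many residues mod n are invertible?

204160

φ(41) = 41 − 1 = 40.
φ(59) = 59 − 1 = 58.
φ(89) = 89 − 1 = 88.
Multiply: 40 · 58 · 88 = 204160.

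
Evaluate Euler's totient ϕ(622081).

532224

Factor 622081: 622081 = 17 · 23 · 37 · 43.
φ(17) = 17 − 1 = 16.
φ(23) = 23 − 1 = 22.
φ(37) = 37 − 1 = 36.
φ(43) = 43 − 1 = 42.
φ(622081) = 16 × 22 × 36 × 42 = 532224.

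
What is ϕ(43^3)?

φ(43^3) = 43^3 − 43^2 = 79507 − 1849 = 77658.

77658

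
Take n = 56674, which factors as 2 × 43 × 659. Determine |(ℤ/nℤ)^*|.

27636

φ(2) = 2 − 1 = 1.
φ(43) = 43 − 1 = 42.
φ(659) = 659 − 1 = 658.
Since φ is multiplicative, φ(56674) = 1 · 42 · 658 = 27636.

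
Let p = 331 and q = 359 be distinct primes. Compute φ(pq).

φ(pq) = (p−1)(q−1) = 330 · 358 = 118140.

118140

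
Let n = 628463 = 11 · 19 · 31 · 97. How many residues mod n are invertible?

518400

φ(11) = 11 − 1 = 10.
φ(19) = 19 − 1 = 18.
φ(31) = 31 − 1 = 30.
φ(97) = 97 − 1 = 96.
φ(628463) = 10 × 18 × 30 × 96 = 518400.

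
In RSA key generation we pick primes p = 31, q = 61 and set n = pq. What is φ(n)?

1800

φ(pq) = (p−1)(q−1) = 30 · 60 = 1800.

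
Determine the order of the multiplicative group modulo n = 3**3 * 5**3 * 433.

φ(1461375) = 1461375 · (1 − 1/3) · (1 − 1/5) · (1 − 1/433)
       = 1461375 · 3456/6495 = 777600.

777600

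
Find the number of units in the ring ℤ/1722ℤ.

Prime factorization: 1722 = 2 · 3 · 7 · 41.
φ(2) = 2 − 1 = 1.
φ(3) = 3 − 1 = 2.
φ(7) = 7 − 1 = 6.
φ(41) = 41 − 1 = 40.
Multiply: 1 · 2 · 6 · 40 = 480.

480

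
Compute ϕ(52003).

Factor 52003: 52003 = 7 · 17 · 19 · 23.
φ(52003) = 52003 · (1 − 1/7) · (1 − 1/17) · (1 − 1/19) · (1 − 1/23)
       = 52003 · 38016/52003 = 38016.

38016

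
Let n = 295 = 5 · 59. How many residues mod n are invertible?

φ(5) = 5 − 1 = 4.
φ(59) = 59 − 1 = 58.
φ(295) = 4 × 58 = 232.

232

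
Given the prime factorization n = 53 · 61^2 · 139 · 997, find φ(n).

26159103360

φ(53) = 53 − 1 = 52.
φ(61^2) = 61^2 − 61^1 = 3721 − 61 = 3660.
φ(139) = 139 − 1 = 138.
φ(997) = 997 − 1 = 996.
φ(27330369179) = 52 × 3660 × 138 × 996 = 26159103360.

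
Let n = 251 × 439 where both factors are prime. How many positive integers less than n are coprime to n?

φ(251) = 251 − 1 = 250.
φ(439) = 439 − 1 = 438.
Multiply: 250 · 438 = 109500.

109500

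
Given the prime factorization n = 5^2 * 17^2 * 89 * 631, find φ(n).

301593600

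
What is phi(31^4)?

893730

φ(923521) = 923521 · (1 − 1/31)
       = 923521 · 30/31 = 893730.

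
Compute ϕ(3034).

1440

Factor 3034: 3034 = 2 · 37 · 41.
φ(2) = 2 − 1 = 1.
φ(37) = 37 − 1 = 36.
φ(41) = 41 − 1 = 40.
Since φ is multiplicative, φ(3034) = 1 · 36 · 40 = 1440.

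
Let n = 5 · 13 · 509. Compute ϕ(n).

φ(5) = 5 − 1 = 4.
φ(13) = 13 − 1 = 12.
φ(509) = 509 − 1 = 508.
φ(33085) = 4 × 12 × 508 = 24384.

24384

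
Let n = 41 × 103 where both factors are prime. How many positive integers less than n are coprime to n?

4080

φ(4223) = 4223 · (1 − 1/41) · (1 − 1/103)
       = 4223 · 4080/4223 = 4080.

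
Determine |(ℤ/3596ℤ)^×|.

1680

First factor: 3596 = 2^2 * 29 * 31.
φ(3596) = 3596 · (1 − 1/2) · (1 − 1/29) · (1 − 1/31)
       = 3596 · 840/1798 = 1680.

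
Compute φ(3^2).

φ(3^2) = 3^2 − 3^1 = 9 − 3 = 6.

6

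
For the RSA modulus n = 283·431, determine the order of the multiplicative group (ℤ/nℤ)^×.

121260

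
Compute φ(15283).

Factor 15283: 15283 = 17 * 29 * 31.
φ(17) = 17 − 1 = 16.
φ(29) = 29 − 1 = 28.
φ(31) = 31 − 1 = 30.
φ(15283) = 16 × 28 × 30 = 13440.

13440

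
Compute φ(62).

62 = 2 · 31.
φ(2) = 2 − 1 = 1.
φ(31) = 31 − 1 = 30.
φ(62) = 1 × 30 = 30.

30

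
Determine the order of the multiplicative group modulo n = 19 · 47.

828

φ(19) = 19 − 1 = 18.
φ(47) = 47 − 1 = 46.
Multiply: 18 · 46 = 828.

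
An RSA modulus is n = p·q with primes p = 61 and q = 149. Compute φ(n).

φ(9089) = 9089 · (1 − 1/61) · (1 − 1/149)
       = 9089 · 8880/9089 = 8880.

8880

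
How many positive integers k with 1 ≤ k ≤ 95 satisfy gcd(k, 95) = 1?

72

Factor 95: 95 = 5 × 19.
φ(95) = 95 · (1 − 1/5) · (1 − 1/19)
       = 95 · 72/95 = 72.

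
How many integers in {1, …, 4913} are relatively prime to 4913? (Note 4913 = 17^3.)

φ(4913) = 4913 · (1 − 1/17)
       = 4913 · 16/17 = 4624.

4624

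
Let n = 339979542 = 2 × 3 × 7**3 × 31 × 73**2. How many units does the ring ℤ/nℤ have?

φ(339979542) = 339979542 · (1 − 1/2) · (1 − 1/3) · (1 − 1/7) · (1 − 1/31) · (1 − 1/73)
       = 339979542 · 25920/95046 = 92715840.

92715840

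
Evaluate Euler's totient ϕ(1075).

840

Prime factorization: 1075 = 5^2 · 43.
φ(1075) = 1075 · (1 − 1/5) · (1 − 1/43)
       = 1075 · 168/215 = 840.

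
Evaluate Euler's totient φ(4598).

Factor 4598: 4598 = 2 * 11^2 * 19.
φ(4598) = 4598 · (1 − 1/2) · (1 − 1/11) · (1 − 1/19)
       = 4598 · 180/418 = 1980.

1980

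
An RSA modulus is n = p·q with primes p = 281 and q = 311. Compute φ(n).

86800

φ(87391) = 87391 · (1 − 1/281) · (1 − 1/311)
       = 87391 · 86800/87391 = 86800.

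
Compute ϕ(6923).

5544

First factor: 6923 = 7 · 23 · 43.
φ(7) = 7 − 1 = 6.
φ(23) = 23 − 1 = 22.
φ(43) = 43 − 1 = 42.
Since φ is multiplicative, φ(6923) = 6 · 22 · 42 = 5544.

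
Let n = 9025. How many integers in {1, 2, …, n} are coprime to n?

6840

9025 = 5^2 × 19^2.
φ(9025) = 9025 · (1 − 1/5) · (1 − 1/19)
       = 9025 · 72/95 = 6840.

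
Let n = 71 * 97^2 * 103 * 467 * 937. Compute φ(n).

φ(71) = 71 − 1 = 70.
φ(97^2) = 97^2 − 97^1 = 9409 − 97 = 9312.
φ(103) = 103 − 1 = 102.
φ(467) = 467 − 1 = 466.
φ(937) = 937 − 1 = 936.
φ(30108943270843) = 70 × 9312 × 102 × 466 × 936 = 29000330311680.

29000330311680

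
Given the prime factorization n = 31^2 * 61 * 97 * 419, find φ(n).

2239142400

φ(2382533303) = 2382533303 · (1 − 1/31) · (1 − 1/61) · (1 − 1/97) · (1 − 1/419)
       = 2382533303 · 72230400/76855913 = 2239142400.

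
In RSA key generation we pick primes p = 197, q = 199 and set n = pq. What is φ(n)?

38808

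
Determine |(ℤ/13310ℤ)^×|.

Factor 13310: 13310 = 2 · 5 · 11^3.
φ(13310) = 13310 · (1 − 1/2) · (1 − 1/5) · (1 − 1/11)
       = 13310 · 40/110 = 4840.

4840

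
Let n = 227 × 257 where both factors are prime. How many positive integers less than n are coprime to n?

φ(pq) = (p−1)(q−1) = 226 · 256 = 57856.

57856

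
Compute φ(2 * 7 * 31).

180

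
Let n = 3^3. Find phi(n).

18

φ(27) = 27 · (1 − 1/3)
       = 27 · 2/3 = 18.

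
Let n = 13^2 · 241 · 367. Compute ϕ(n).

13703040

φ(14947543) = 14947543 · (1 − 1/13) · (1 − 1/241) · (1 − 1/367)
       = 14947543 · 1054080/1149811 = 13703040.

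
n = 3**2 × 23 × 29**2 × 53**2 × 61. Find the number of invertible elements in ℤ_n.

17723946240

φ(29829633363) = 29829633363 · (1 − 1/3) · (1 − 1/23) · (1 − 1/29) · (1 − 1/53) · (1 − 1/61)
       = 29829633363 · 3843840/6469233 = 17723946240.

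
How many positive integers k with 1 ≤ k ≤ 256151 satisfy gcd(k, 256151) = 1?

256151 = 7 × 23 × 37 × 43.
φ(256151) = 256151 · (1 − 1/7) · (1 − 1/23) · (1 − 1/37) · (1 − 1/43)
       = 256151 · 199584/256151 = 199584.

199584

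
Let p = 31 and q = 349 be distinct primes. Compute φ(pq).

For distinct primes, φ(pq) = (p−1)(q−1) = 30 × 348 = 10440.

10440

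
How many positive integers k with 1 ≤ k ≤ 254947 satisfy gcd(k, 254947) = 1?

254947 = 7^2 * 11^2 * 43.
φ(254947) = 254947 · (1 − 1/7) · (1 − 1/11) · (1 − 1/43)
       = 254947 · 2520/3311 = 194040.

194040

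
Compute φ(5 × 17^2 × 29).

30464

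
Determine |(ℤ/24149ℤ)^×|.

21600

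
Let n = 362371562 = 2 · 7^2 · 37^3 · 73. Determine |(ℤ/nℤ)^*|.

149034816

φ(362371562) = 362371562 · (1 − 1/2) · (1 − 1/7) · (1 − 1/37) · (1 − 1/73)
       = 362371562 · 15552/37814 = 149034816.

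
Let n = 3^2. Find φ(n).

φ(3^2) = 3^2 − 3^1 = 9 − 3 = 6.

6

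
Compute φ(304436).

126720

304436 = 2^2 · 11^2 · 17 · 37.
φ(304436) = 304436 · (1 − 1/2) · (1 − 1/11) · (1 − 1/17) · (1 − 1/37)
       = 304436 · 5760/13838 = 126720.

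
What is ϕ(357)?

192

Prime factorization: 357 = 3 · 7 · 17.
φ(3) = 3 − 1 = 2.
φ(7) = 7 − 1 = 6.
φ(17) = 17 − 1 = 16.
Multiply: 2 · 6 · 16 = 192.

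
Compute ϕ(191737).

148176

Factor 191737: 191737 = 7**3 · 13 · 43.
φ(191737) = 191737 · (1 − 1/7) · (1 − 1/13) · (1 − 1/43)
       = 191737 · 3024/3913 = 148176.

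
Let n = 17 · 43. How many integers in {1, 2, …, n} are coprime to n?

672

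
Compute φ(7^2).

42

φ(7^2) = 7^1·(7−1) = 7·6 = 42.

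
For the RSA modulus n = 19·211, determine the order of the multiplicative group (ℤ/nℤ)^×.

φ(4009) = 4009 · (1 − 1/19) · (1 − 1/211)
       = 4009 · 3780/4009 = 3780.

3780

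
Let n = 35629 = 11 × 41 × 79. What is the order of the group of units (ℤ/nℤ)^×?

φ(35629) = 35629 · (1 − 1/11) · (1 − 1/41) · (1 − 1/79)
       = 35629 · 31200/35629 = 31200.

31200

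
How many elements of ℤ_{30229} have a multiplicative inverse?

27216

30229 = 19 · 37 · 43.
φ(30229) = 30229 · (1 − 1/19) · (1 − 1/37) · (1 − 1/43)
       = 30229 · 27216/30229 = 27216.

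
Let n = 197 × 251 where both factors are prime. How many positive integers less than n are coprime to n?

For distinct primes, φ(pq) = (p−1)(q−1) = 196 × 250 = 49000.

49000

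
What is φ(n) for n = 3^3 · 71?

1260

φ(3^3) = 3^2·(3−1) = 9·2 = 18.
φ(71) = 71 − 1 = 70.
φ(1917) = 18 × 70 = 1260.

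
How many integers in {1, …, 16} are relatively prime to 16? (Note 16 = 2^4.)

φ(2^4) = 2^4 − 2^3 = 16 − 8 = 8.

8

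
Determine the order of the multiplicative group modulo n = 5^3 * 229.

22800

φ(28625) = 28625 · (1 − 1/5) · (1 − 1/229)
       = 28625 · 912/1145 = 22800.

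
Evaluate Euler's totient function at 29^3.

23548

φ(29^3) = 29^3 − 29^2 = 24389 − 841 = 23548.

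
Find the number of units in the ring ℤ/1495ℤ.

1056

Prime factorization: 1495 = 5 · 13 · 23.
φ(1495) = 1495 · (1 − 1/5) · (1 − 1/13) · (1 − 1/23)
       = 1495 · 1056/1495 = 1056.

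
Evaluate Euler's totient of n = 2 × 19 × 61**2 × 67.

4348080

φ(9473666) = 9473666 · (1 − 1/2) · (1 − 1/19) · (1 − 1/61) · (1 − 1/67)
       = 9473666 · 71280/155306 = 4348080.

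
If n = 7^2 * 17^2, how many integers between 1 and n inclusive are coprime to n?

11424

φ(7^2) = 7^2 − 7^1 = 49 − 7 = 42.
φ(17^2) = 17^2 − 17^1 = 289 − 17 = 272.
Multiply: 42 · 272 = 11424.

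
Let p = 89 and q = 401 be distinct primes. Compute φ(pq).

35200

φ(pq) = (p−1)(q−1) = 88 · 400 = 35200.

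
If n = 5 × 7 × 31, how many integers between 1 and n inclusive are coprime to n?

720

φ(5) = 5 − 1 = 4.
φ(7) = 7 − 1 = 6.
φ(31) = 31 − 1 = 30.
φ(1085) = 4 × 6 × 30 = 720.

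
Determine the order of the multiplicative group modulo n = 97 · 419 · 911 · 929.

33887293440

φ(34396943117) = 34396943117 · (1 − 1/97) · (1 − 1/419) · (1 − 1/911) · (1 − 1/929)
       = 34396943117 · 33887293440/34396943117 = 33887293440.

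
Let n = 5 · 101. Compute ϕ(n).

φ(5) = 5 − 1 = 4.
φ(101) = 101 − 1 = 100.
Since φ is multiplicative, φ(505) = 4 · 100 = 400.

400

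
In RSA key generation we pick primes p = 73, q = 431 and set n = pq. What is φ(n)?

30960

φ(n) = (p − 1)(q − 1) = (73−1)(431−1) = 72·430 = 30960.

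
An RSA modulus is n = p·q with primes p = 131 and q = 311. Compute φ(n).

For distinct primes, φ(pq) = (p−1)(q−1) = 130 × 310 = 40300.

40300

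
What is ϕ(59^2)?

3422

φ(59^2) = 59^2 − 59^1 = 3481 − 59 = 3422.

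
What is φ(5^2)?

φ(5^2) = 5^2 − 5^1 = 25 − 5 = 20.

20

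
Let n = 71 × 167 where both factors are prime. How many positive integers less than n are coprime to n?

φ(pq) = (p−1)(q−1) = 70 · 166 = 11620.

11620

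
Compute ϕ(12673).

11088

12673 = 19 * 23 * 29.
φ(12673) = 12673 · (1 − 1/19) · (1 − 1/23) · (1 − 1/29)
       = 12673 · 11088/12673 = 11088.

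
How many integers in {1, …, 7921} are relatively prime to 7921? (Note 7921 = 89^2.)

7832

φ(89^2) = 89^1·(89−1) = 89·88 = 7832.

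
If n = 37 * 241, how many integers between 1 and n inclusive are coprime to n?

8640

φ(8917) = 8917 · (1 − 1/37) · (1 − 1/241)
       = 8917 · 8640/8917 = 8640.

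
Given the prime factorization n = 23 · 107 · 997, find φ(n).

φ(23) = 23 − 1 = 22.
φ(107) = 107 − 1 = 106.
φ(997) = 997 − 1 = 996.
φ(2453617) = 22 × 106 × 996 = 2322672.

2322672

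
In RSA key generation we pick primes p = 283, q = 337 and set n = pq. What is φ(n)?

φ(pq) = (p−1)(q−1) = 282 · 336 = 94752.

94752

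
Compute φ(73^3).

383688

φ(389017) = 389017 · (1 − 1/73)
       = 389017 · 72/73 = 383688.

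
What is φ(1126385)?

786240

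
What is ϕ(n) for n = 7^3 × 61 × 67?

φ(7^3) = 7^2·(7−1) = 49·6 = 294.
φ(61) = 61 − 1 = 60.
φ(67) = 67 − 1 = 66.
Since φ is multiplicative, φ(1401841) = 294 · 60 · 66 = 1164240.

1164240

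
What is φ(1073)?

Prime factorization: 1073 = 29 × 37.
φ(29) = 29 − 1 = 28.
φ(37) = 37 − 1 = 36.
Since φ is multiplicative, φ(1073) = 28 · 36 = 1008.

1008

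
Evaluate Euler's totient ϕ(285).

144

First factor: 285 = 3 · 5 · 19.
φ(285) = 285 · (1 − 1/3) · (1 − 1/5) · (1 − 1/19)
       = 285 · 144/285 = 144.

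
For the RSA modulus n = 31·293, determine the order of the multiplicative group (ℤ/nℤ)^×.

8760

For distinct primes, φ(pq) = (p−1)(q−1) = 30 × 292 = 8760.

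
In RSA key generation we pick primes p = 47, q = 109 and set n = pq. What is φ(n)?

4968

φ(pq) = (p−1)(q−1) = 46 · 108 = 4968.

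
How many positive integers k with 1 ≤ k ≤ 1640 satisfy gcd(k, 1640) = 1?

First factor: 1640 = 2^3 · 5 · 41.
φ(2^3) = 2^2·(2−1) = 4·1 = 4.
φ(5) = 5 − 1 = 4.
φ(41) = 41 − 1 = 40.
Since φ is multiplicative, φ(1640) = 4 · 4 · 40 = 640.

640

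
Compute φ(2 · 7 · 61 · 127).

45360

φ(108458) = 108458 · (1 − 1/2) · (1 − 1/7) · (1 − 1/61) · (1 − 1/127)
       = 108458 · 45360/108458 = 45360.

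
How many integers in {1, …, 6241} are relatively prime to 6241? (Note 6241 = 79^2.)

6162

φ(6241) = 6241 · (1 − 1/79)
       = 6241 · 78/79 = 6162.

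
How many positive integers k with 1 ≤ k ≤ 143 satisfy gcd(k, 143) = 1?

120

First factor: 143 = 11 · 13.
φ(143) = 143 · (1 − 1/11) · (1 − 1/13)
       = 143 · 120/143 = 120.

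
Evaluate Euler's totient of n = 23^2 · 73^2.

2659536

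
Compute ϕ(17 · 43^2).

28896

φ(31433) = 31433 · (1 − 1/17) · (1 − 1/43)
       = 31433 · 672/731 = 28896.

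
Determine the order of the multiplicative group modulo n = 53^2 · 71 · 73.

13890240

φ(14559047) = 14559047 · (1 − 1/53) · (1 − 1/71) · (1 − 1/73)
       = 14559047 · 262080/274699 = 13890240.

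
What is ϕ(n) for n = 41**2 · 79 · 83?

10489440

φ(41^2) = 41^2 − 41^1 = 1681 − 41 = 1640.
φ(79) = 79 − 1 = 78.
φ(83) = 83 − 1 = 82.
φ(11022317) = 1640 × 78 × 82 = 10489440.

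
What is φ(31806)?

First factor: 31806 = 2 * 3**3 * 19 * 31.
φ(2) = 2 − 1 = 1.
φ(3^3) = 3^3 − 3^2 = 27 − 9 = 18.
φ(19) = 19 − 1 = 18.
φ(31) = 31 − 1 = 30.
Multiply: 1 · 18 · 18 · 30 = 9720.

9720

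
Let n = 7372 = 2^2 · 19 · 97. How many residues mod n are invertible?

3456

φ(7372) = 7372 · (1 − 1/2) · (1 − 1/19) · (1 − 1/97)
       = 7372 · 1728/3686 = 3456.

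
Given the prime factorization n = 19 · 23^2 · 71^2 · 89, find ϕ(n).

3983474880

φ(4509371099) = 4509371099 · (1 − 1/19) · (1 − 1/23) · (1 − 1/71) · (1 − 1/89)
       = 4509371099 · 2439360/2761403 = 3983474880.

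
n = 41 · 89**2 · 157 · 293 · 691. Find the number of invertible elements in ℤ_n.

φ(41) = 41 − 1 = 40.
φ(89^2) = 89^2 − 89^1 = 7921 − 89 = 7832.
φ(157) = 157 − 1 = 156.
φ(293) = 293 − 1 = 292.
φ(691) = 691 − 1 = 690.
Since φ is multiplicative, φ(10323077555851) = 40 · 7832 · 156 · 292 · 690 = 9846666086400.

9846666086400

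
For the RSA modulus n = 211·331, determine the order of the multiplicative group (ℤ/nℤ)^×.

φ(211) = 211 − 1 = 210.
φ(331) = 331 − 1 = 330.
φ(69841) = 210 × 330 = 69300.

69300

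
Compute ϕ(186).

60

Prime factorization: 186 = 2 · 3 · 31.
φ(2) = 2 − 1 = 1.
φ(3) = 3 − 1 = 2.
φ(31) = 31 − 1 = 30.
Multiply: 1 · 2 · 30 = 60.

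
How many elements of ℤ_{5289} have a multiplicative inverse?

3360

Factor 5289: 5289 = 3 · 41 · 43.
φ(3) = 3 − 1 = 2.
φ(41) = 41 − 1 = 40.
φ(43) = 43 − 1 = 42.
Multiply: 2 · 40 · 42 = 3360.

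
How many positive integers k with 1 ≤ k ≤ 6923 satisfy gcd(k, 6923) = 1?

Factor 6923: 6923 = 7 · 23 · 43.
φ(6923) = 6923 · (1 − 1/7) · (1 − 1/23) · (1 − 1/43)
       = 6923 · 5544/6923 = 5544.

5544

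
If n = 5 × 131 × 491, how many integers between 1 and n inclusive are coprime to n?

φ(321605) = 321605 · (1 − 1/5) · (1 − 1/131) · (1 − 1/491)
       = 321605 · 254800/321605 = 254800.

254800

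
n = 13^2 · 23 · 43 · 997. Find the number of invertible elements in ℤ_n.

φ(13^2) = 13^2 − 13^1 = 169 − 13 = 156.
φ(23) = 23 − 1 = 22.
φ(43) = 43 − 1 = 42.
φ(997) = 997 − 1 = 996.
φ(166639577) = 156 × 22 × 42 × 996 = 143567424.

143567424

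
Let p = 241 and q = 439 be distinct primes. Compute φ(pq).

φ(105799) = 105799 · (1 − 1/241) · (1 − 1/439)
       = 105799 · 105120/105799 = 105120.

105120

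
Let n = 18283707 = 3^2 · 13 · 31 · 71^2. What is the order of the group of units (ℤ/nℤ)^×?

10735200

φ(3^2) = 3^1·(3−1) = 3·2 = 6.
φ(13) = 13 − 1 = 12.
φ(31) = 31 − 1 = 30.
φ(71^2) = 71^1·(71−1) = 71·70 = 4970.
Since φ is multiplicative, φ(18283707) = 6 · 12 · 30 · 4970 = 10735200.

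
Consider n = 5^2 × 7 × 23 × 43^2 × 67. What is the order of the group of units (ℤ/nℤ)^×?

314677440

φ(5^2) = 5^2 − 5^1 = 25 − 5 = 20.
φ(7) = 7 − 1 = 6.
φ(23) = 23 − 1 = 22.
φ(43^2) = 43^2 − 43^1 = 1849 − 43 = 1806.
φ(67) = 67 − 1 = 66.
Multiply: 20 · 6 · 22 · 1806 · 66 = 314677440.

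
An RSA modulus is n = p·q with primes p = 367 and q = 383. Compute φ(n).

φ(pq) = (p−1)(q−1) = 366 · 382 = 139812.

139812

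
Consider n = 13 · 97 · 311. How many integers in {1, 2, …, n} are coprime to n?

357120

φ(13) = 13 − 1 = 12.
φ(97) = 97 − 1 = 96.
φ(311) = 311 − 1 = 310.
Multiply: 12 · 96 · 310 = 357120.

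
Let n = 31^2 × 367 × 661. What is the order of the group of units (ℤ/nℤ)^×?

φ(31^2) = 31^2 − 31^1 = 961 − 31 = 930.
φ(367) = 367 − 1 = 366.
φ(661) = 661 − 1 = 660.
φ(233126107) = 930 × 366 × 660 = 224650800.

224650800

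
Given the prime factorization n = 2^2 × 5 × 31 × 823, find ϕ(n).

197280

φ(510260) = 510260 · (1 − 1/2) · (1 − 1/5) · (1 − 1/31) · (1 − 1/823)
       = 510260 · 98640/255130 = 197280.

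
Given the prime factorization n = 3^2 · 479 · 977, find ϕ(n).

φ(4211847) = 4211847 · (1 − 1/3) · (1 − 1/479) · (1 − 1/977)
       = 4211847 · 933056/1403949 = 2799168.

2799168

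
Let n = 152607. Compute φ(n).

78624

First factor: 152607 = 3 · 7 · 13^2 · 43.
φ(152607) = 152607 · (1 − 1/3) · (1 − 1/7) · (1 − 1/13) · (1 − 1/43)
       = 152607 · 6048/11739 = 78624.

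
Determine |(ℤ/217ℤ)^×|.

180

Factor 217: 217 = 7 × 31.
φ(217) = 217 · (1 − 1/7) · (1 − 1/31)
       = 217 · 180/217 = 180.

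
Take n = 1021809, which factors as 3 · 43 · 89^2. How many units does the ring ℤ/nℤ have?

657888

φ(1021809) = 1021809 · (1 − 1/3) · (1 − 1/43) · (1 − 1/89)
       = 1021809 · 7392/11481 = 657888.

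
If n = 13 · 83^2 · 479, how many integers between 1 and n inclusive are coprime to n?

φ(42897803) = 42897803 · (1 − 1/13) · (1 − 1/83) · (1 − 1/479)
       = 42897803 · 470352/516841 = 39039216.

39039216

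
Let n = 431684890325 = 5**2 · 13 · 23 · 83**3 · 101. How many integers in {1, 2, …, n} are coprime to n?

φ(431684890325) = 431684890325 · (1 − 1/5) · (1 − 1/13) · (1 − 1/23) · (1 − 1/83) · (1 − 1/101)
       = 431684890325 · 8659200/12532585 = 298266144000.

298266144000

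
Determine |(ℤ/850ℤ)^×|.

320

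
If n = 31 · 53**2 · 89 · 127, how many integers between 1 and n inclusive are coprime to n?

916755840

φ(984253937) = 984253937 · (1 − 1/31) · (1 − 1/53) · (1 − 1/89) · (1 − 1/127)
       = 984253937 · 17297280/18570829 = 916755840.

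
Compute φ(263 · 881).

φ(231703) = 231703 · (1 − 1/263) · (1 − 1/881)
       = 231703 · 230560/231703 = 230560.

230560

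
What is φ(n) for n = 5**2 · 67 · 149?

195360

φ(249575) = 249575 · (1 − 1/5) · (1 − 1/67) · (1 − 1/149)
       = 249575 · 39072/49915 = 195360.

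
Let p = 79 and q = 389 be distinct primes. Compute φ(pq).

30264

For distinct primes, φ(pq) = (p−1)(q−1) = 78 × 388 = 30264.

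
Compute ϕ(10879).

9240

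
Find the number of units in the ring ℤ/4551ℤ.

2880

Prime factorization: 4551 = 3 · 37 · 41.
φ(3) = 3 − 1 = 2.
φ(37) = 37 − 1 = 36.
φ(41) = 41 − 1 = 40.
Multiply: 2 · 36 · 40 = 2880.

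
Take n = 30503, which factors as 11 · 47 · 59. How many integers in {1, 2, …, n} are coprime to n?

φ(30503) = 30503 · (1 − 1/11) · (1 − 1/47) · (1 − 1/59)
       = 30503 · 26680/30503 = 26680.

26680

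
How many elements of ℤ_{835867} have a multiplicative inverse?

725760

Factor 835867: 835867 = 19 * 29 * 37 * 41.
φ(835867) = 835867 · (1 − 1/19) · (1 − 1/29) · (1 − 1/37) · (1 − 1/41)
       = 835867 · 725760/835867 = 725760.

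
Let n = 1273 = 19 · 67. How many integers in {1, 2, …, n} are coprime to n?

1188

φ(1273) = 1273 · (1 − 1/19) · (1 − 1/67)
       = 1273 · 1188/1273 = 1188.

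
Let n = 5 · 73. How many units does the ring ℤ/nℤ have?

288

φ(365) = 365 · (1 − 1/5) · (1 − 1/73)
       = 365 · 288/365 = 288.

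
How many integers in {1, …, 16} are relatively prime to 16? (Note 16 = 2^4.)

8

φ(2^4) = 2^4 − 2^3 = 16 − 8 = 8.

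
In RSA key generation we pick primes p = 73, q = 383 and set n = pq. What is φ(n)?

27504

φ(73) = 73 − 1 = 72.
φ(383) = 383 − 1 = 382.
Since φ is multiplicative, φ(27959) = 72 · 382 = 27504.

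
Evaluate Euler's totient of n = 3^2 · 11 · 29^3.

φ(2414511) = 2414511 · (1 − 1/3) · (1 − 1/11) · (1 − 1/29)
       = 2414511 · 560/957 = 1412880.

1412880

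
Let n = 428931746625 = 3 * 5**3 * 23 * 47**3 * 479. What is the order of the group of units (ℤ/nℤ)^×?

213714564800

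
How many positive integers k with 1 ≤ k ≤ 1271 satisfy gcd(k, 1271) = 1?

1200

Factor 1271: 1271 = 31 * 41.
φ(31) = 31 − 1 = 30.
φ(41) = 41 − 1 = 40.
φ(1271) = 30 × 40 = 1200.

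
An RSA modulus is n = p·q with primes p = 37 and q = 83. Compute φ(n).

φ(3071) = 3071 · (1 − 1/37) · (1 − 1/83)
       = 3071 · 2952/3071 = 2952.

2952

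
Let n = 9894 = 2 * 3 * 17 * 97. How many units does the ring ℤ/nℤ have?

φ(9894) = 9894 · (1 − 1/2) · (1 − 1/3) · (1 − 1/17) · (1 − 1/97)
       = 9894 · 3072/9894 = 3072.

3072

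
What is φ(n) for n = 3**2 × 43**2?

10836

φ(3^2) = 3^1·(3−1) = 3·2 = 6.
φ(43^2) = 43^2 − 43^1 = 1849 − 43 = 1806.
Multiply: 6 · 1806 = 10836.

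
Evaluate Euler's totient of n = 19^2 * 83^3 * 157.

30138438096

φ(32407171799) = 32407171799 · (1 − 1/19) · (1 − 1/83) · (1 − 1/157)
       = 32407171799 · 230256/247589 = 30138438096.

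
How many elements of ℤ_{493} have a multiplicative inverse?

448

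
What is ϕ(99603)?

Prime factorization: 99603 = 3^3 * 7 * 17 * 31.
φ(99603) = 99603 · (1 − 1/3) · (1 − 1/7) · (1 − 1/17) · (1 − 1/31)
       = 99603 · 5760/11067 = 51840.

51840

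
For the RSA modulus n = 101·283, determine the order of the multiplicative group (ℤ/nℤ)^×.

φ(n) = (p − 1)(q − 1) = (101−1)(283−1) = 100·282 = 28200.

28200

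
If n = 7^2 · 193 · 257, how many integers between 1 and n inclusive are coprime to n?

2064384

φ(2430449) = 2430449 · (1 − 1/7) · (1 − 1/193) · (1 − 1/257)
       = 2430449 · 294912/347207 = 2064384.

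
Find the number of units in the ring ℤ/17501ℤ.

15120

First factor: 17501 = 11 * 37 * 43.
φ(11) = 11 − 1 = 10.
φ(37) = 37 − 1 = 36.
φ(43) = 43 − 1 = 42.
Since φ is multiplicative, φ(17501) = 10 · 36 · 42 = 15120.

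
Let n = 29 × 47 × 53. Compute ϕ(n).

66976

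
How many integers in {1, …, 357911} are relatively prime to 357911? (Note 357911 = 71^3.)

352870

φ(357911) = 357911 · (1 − 1/71)
       = 357911 · 70/71 = 352870.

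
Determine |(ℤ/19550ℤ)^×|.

19550 = 2 × 5^2 × 17 × 23.
φ(19550) = 19550 · (1 − 1/2) · (1 − 1/5) · (1 − 1/17) · (1 − 1/23)
       = 19550 · 1408/3910 = 7040.

7040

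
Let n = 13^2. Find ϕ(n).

156

φ(13^2) = 13^1·(13−1) = 13·12 = 156.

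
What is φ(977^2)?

φ(954529) = 954529 · (1 − 1/977)
       = 954529 · 976/977 = 953552.

953552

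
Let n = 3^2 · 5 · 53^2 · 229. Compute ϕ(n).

φ(3^2) = 3^2 − 3^1 = 9 − 3 = 6.
φ(5) = 5 − 1 = 4.
φ(53^2) = 53^1·(53−1) = 53·52 = 2756.
φ(229) = 229 − 1 = 228.
Since φ is multiplicative, φ(28946745) = 6 · 4 · 2756 · 228 = 15080832.

15080832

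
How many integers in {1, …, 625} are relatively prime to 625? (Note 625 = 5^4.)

500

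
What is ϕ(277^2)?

76452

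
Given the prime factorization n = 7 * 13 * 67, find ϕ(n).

φ(6097) = 6097 · (1 − 1/7) · (1 − 1/13) · (1 − 1/67)
       = 6097 · 4752/6097 = 4752.

4752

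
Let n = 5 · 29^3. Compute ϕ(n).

94192

φ(121945) = 121945 · (1 − 1/5) · (1 − 1/29)
       = 121945 · 112/145 = 94192.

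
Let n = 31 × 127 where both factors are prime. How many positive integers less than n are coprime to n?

3780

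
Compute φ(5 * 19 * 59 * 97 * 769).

φ(418093765) = 418093765 · (1 − 1/5) · (1 − 1/19) · (1 − 1/59) · (1 − 1/97) · (1 − 1/769)
       = 418093765 · 307888128/418093765 = 307888128.

307888128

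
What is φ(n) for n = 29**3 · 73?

φ(1780397) = 1780397 · (1 − 1/29) · (1 − 1/73)
       = 1780397 · 2016/2117 = 1695456.

1695456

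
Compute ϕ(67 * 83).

φ(67) = 67 − 1 = 66.
φ(83) = 83 − 1 = 82.
φ(5561) = 66 × 82 = 5412.

5412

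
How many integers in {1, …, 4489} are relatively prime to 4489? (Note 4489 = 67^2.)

φ(67^2) = 67^2 − 67^1 = 4489 − 67 = 4422.

4422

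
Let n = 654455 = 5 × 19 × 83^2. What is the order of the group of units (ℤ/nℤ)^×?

φ(5) = 5 − 1 = 4.
φ(19) = 19 − 1 = 18.
φ(83^2) = 83^1·(83−1) = 83·82 = 6806.
φ(654455) = 4 × 18 × 6806 = 490032.

490032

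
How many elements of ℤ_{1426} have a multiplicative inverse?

660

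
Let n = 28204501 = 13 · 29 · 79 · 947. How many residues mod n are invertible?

φ(13) = 13 − 1 = 12.
φ(29) = 29 − 1 = 28.
φ(79) = 79 − 1 = 78.
φ(947) = 947 − 1 = 946.
φ(28204501) = 12 × 28 × 78 × 946 = 24792768.

24792768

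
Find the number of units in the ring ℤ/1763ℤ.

1680

Prime factorization: 1763 = 41 × 43.
φ(41) = 41 − 1 = 40.
φ(43) = 43 − 1 = 42.
Since φ is multiplicative, φ(1763) = 40 · 42 = 1680.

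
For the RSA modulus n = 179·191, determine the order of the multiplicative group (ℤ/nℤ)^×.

33820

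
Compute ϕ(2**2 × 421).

φ(1684) = 1684 · (1 − 1/2) · (1 − 1/421)
       = 1684 · 420/842 = 840.

840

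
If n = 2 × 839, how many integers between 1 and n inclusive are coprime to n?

838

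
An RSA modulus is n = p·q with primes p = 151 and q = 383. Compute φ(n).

57300

For distinct primes, φ(pq) = (p−1)(q−1) = 150 × 382 = 57300.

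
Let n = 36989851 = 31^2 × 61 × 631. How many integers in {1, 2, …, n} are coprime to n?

φ(36989851) = 36989851 · (1 − 1/31) · (1 − 1/61) · (1 − 1/631)
       = 36989851 · 1134000/1193221 = 35154000.

35154000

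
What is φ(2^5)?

φ(32) = 32 · (1 − 1/2)
       = 32 · 1/2 = 16.

16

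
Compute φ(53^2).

φ(2809) = 2809 · (1 − 1/53)
       = 2809 · 52/53 = 2756.

2756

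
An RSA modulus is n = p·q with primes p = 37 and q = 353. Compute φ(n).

12672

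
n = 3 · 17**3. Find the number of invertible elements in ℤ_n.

9248

φ(14739) = 14739 · (1 − 1/3) · (1 − 1/17)
       = 14739 · 32/51 = 9248.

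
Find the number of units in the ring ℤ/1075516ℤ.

471744

1075516 = 2^2 × 13^2 × 37 × 43.
φ(1075516) = 1075516 · (1 − 1/2) · (1 − 1/13) · (1 − 1/37) · (1 − 1/43)
       = 1075516 · 18144/41366 = 471744.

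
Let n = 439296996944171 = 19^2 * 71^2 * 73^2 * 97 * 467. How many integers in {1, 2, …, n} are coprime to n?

φ(439296996944171) = 439296996944171 · (1 − 1/19) · (1 − 1/71) · (1 − 1/73) · (1 − 1/97) · (1 − 1/467)
       = 439296996944171 · 4058449920/4460909623 = 399663972771840.

399663972771840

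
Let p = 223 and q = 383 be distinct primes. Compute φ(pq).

φ(pq) = (p−1)(q−1) = 222 · 382 = 84804.

84804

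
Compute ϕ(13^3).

φ(13^3) = 13^2·(13−1) = 169·12 = 2028.

2028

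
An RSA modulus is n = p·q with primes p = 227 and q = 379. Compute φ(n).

φ(86033) = 86033 · (1 − 1/227) · (1 − 1/379)
       = 86033 · 85428/86033 = 85428.

85428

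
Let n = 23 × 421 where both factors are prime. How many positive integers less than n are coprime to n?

For distinct primes, φ(pq) = (p−1)(q−1) = 22 × 420 = 9240.

9240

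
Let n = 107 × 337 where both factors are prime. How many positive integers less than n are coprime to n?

35616

φ(n) = (p − 1)(q − 1) = (107−1)(337−1) = 106·336 = 35616.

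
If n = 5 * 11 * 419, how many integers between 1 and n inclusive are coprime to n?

16720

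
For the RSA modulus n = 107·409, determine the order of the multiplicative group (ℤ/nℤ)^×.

φ(n) = (p − 1)(q − 1) = (107−1)(409−1) = 106·408 = 43248.

43248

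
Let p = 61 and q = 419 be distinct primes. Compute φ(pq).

25080

φ(61) = 61 − 1 = 60.
φ(419) = 419 − 1 = 418.
Multiply: 60 · 418 = 25080.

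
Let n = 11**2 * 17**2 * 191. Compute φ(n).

φ(11^2) = 11^2 − 11^1 = 121 − 11 = 110.
φ(17^2) = 17^1·(17−1) = 17·16 = 272.
φ(191) = 191 − 1 = 190.
φ(6679079) = 110 × 272 × 190 = 5684800.

5684800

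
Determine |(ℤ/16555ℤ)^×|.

Factor 16555: 16555 = 5 × 7 × 11 × 43.
φ(16555) = 16555 · (1 − 1/5) · (1 − 1/7) · (1 − 1/11) · (1 − 1/43)
       = 16555 · 10080/16555 = 10080.

10080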